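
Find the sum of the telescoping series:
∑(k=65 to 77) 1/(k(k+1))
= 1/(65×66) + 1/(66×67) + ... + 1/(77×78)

Partial fractions: 1/(k(k+1)) = 1/k - 1/(k+1)
The series telescopes:
= (1/65 - 1/66) + (1/66 - 1/67) + ... + (1/77 - 1/78)
= 1/65 - 1/78
= 1/390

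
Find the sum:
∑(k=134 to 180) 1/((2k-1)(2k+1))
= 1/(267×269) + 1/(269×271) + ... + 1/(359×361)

Partial fractions: 1/((2k-1)(2k+1)) = (1/2)[1/(2k-1) - 1/(2k+1)]
The series telescopes:
= (1/2)[1/267 - 1/361]
= 47/96387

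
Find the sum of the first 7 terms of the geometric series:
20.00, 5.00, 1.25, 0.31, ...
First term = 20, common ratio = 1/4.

Sₙ = a(1 - rⁿ) / (1 - r)
S_7 = 20(1 - (1/4)^7) / (1 - (1/4))
S_7 = 20(1 - (1/16384)) / (3/4)
S_7 = 27305/1024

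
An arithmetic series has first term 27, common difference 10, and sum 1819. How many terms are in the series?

Using S = n/2 × [2a + (n-1)d]
1819 = n/2 × [2(27) + (n-1)(10)]
1819 = n/2 × [54 + 10n - 10]
3638 = n × [44 + 10n]
10n² + (44)n - 3638 = 0
Discriminant: Δ = (44)² - 4(10)(-3638) = 1936 + 145520 = 147456
√Δ = 384
n = [-(44) + √Δ] / (2·10) = (-44 + 384) / 20 = 340 / 20 = 17
(The negative root is discarded since n must be a positive integer.)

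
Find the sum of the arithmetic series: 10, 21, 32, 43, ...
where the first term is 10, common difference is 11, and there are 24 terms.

Sₙ = n/2 × (first + last)
Last term = a + (n-1)d = 10 + (24-1)×11 = 263
S_24 = 24/2 × (10 + 263)
S_24 = 24/2 × 273 = 3276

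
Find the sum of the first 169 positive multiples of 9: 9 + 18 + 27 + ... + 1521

Factor out 9: = 9(1 + 2 + ... + 169) = 9 × n(n+1)/2
= 9 × 169×170/2
= 9 × 14365
= 129285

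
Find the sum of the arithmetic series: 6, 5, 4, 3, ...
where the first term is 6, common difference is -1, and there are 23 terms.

Sₙ = n/2 × (first + last)
Last term = a + (n-1)d = 6 + (23-1)×(-1) = -16
S_23 = 23/2 × (6 + (-16))
S_23 = 23/2 × (-10) = -115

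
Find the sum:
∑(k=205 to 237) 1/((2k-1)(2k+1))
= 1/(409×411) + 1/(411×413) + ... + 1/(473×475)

Partial fractions: 1/((2k-1)(2k+1)) = (1/2)[1/(2k-1) - 1/(2k+1)]
The series telescopes:
= (1/2)[1/409 - 1/475]
= 33/194275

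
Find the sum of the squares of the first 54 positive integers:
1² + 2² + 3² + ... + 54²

Formula: ∑k² = n(n+1)(2n+1)/6
= 54×55×109/6
= 323730/6
= 53955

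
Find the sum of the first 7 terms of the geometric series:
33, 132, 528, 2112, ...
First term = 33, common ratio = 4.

Sₙ = a(1 - rⁿ) / (1 - r)
S_7 = 33(1 - 4^7) / (1 - 4)
S_7 = 33(1 - 16384) / (-3)
S_7 = 180213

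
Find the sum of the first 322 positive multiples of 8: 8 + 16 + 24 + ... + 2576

Factor out 8: = 8(1 + 2 + ... + 322) = 8 × n(n+1)/2
= 8 × 322×323/2
= 8 × 52003
= 416024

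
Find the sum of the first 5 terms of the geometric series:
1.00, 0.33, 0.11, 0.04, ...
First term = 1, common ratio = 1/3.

Sₙ = a(1 - rⁿ) / (1 - r)
S_5 = 1(1 - (1/3)^5) / (1 - (1/3))
S_5 = 1(1 - (1/243)) / (2/3)
S_5 = 121/81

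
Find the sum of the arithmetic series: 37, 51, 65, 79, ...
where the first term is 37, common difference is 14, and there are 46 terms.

Sₙ = n/2 × (first + last)
Last term = a + (n-1)d = 37 + (46-1)×14 = 667
S_46 = 46/2 × (37 + 667)
S_46 = 46/2 × 704 = 16192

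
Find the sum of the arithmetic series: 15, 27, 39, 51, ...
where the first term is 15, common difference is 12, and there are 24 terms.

Sₙ = n/2 × (first + last)
Last term = a + (n-1)d = 15 + (24-1)×12 = 291
S_24 = 24/2 × (15 + 291)
S_24 = 24/2 × 306 = 3672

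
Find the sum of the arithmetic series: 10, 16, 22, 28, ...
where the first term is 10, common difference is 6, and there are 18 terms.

Sₙ = n/2 × (first + last)
Last term = a + (n-1)d = 10 + (18-1)×6 = 112
S_18 = 18/2 × (10 + 112)
S_18 = 18/2 × 122 = 1098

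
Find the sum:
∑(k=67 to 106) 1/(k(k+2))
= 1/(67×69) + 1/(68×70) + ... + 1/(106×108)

Partial fractions: 1/(k(k+2)) = (1/2)[1/k - 1/(k+2)]
Telescoping leaves the first two and last two terms:
= (1/2)[1/67 + 1/68 - 1/107 - 1/108]
= 72565/13162284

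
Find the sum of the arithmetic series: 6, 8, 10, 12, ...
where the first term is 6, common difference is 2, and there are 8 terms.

Sₙ = n/2 × (first + last)
Last term = a + (n-1)d = 6 + (8-1)×2 = 20
S_8 = 8/2 × (6 + 20)
S_8 = 8/2 × 26 = 104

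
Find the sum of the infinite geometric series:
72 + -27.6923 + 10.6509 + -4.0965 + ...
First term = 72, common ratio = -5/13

For |r| < 1, S = a / (1 - r)
S = 72 / (1 - (-5/13))
S = 72 / (18/13)
S = 52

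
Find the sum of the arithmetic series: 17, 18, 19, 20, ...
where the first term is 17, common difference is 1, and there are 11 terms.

Sₙ = n/2 × (first + last)
Last term = a + (n-1)d = 17 + (11-1)×1 = 27
S_11 = 11/2 × (17 + 27)
S_11 = 11/2 × 44 = 242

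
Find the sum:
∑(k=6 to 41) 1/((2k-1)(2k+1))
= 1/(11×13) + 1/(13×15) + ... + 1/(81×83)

Partial fractions: 1/((2k-1)(2k+1)) = (1/2)[1/(2k-1) - 1/(2k+1)]
The series telescopes:
= (1/2)[1/11 - 1/83]
= 36/913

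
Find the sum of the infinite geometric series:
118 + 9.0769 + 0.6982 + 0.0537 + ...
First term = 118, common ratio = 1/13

For |r| < 1, S = a / (1 - r)
S = 118 / (1 - (1/13))
S = 118 / (12/13)
S = 767/6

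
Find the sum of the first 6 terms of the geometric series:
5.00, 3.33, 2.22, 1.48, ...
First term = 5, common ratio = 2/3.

Sₙ = a(1 - rⁿ) / (1 - r)
S_6 = 5(1 - (2/3)^6) / (1 - (2/3))
S_6 = 5(1 - (64/729)) / (1/3)
S_6 = 3325/243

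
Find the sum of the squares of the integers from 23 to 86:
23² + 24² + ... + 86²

Use ∑_{k=1}^{n} k² = n(n+1)(2n+1)/6, then subtract the first 22 terms.
∑_{k=1}^{86} k² = 86×87×173/6 = 215731
∑_{k=1}^{22} k² = 22×23×45/6 = 3795
∑_{k=23}^{86} k² = 215731 - 3795 = 211936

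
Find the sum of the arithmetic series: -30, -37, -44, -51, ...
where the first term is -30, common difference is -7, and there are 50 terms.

Sₙ = n/2 × (first + last)
Last term = a + (n-1)d = -30 + (50-1)×(-7) = -373
S_50 = 50/2 × (-30 + (-373))
S_50 = 50/2 × (-403) = -10075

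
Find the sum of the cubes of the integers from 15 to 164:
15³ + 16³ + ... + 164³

Use ∑_{k=1}^{n} k³ = [n(n+1)/2]², then subtract the first 14 terms.
∑_{k=1}^{164} k³ = [164×165/2]² = 13530² = 183060900
∑_{k=1}^{14} k³ = [14×15/2]² = 105² = 11025
∑_{k=15}^{164} k³ = 183060900 - 11025 = 183049875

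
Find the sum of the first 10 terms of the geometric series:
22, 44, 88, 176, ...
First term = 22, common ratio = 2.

Sₙ = a(1 - rⁿ) / (1 - r)
S_10 = 22(1 - 2^10) / (1 - 2)
S_10 = 22(1 - 1024) / (-1)
S_10 = 22506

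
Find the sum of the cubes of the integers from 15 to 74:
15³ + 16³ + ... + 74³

Use ∑_{k=1}^{n} k³ = [n(n+1)/2]², then subtract the first 14 terms.
∑_{k=1}^{74} k³ = [74×75/2]² = 2775² = 7700625
∑_{k=1}^{14} k³ = [14×15/2]² = 105² = 11025
∑_{k=15}^{74} k³ = 7700625 - 11025 = 7689600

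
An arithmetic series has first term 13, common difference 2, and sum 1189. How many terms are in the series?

Using S = n/2 × [2a + (n-1)d]
1189 = n/2 × [2(13) + (n-1)(2)]
1189 = n/2 × [26 + 2n - 2]
2378 = n × [24 + 2n]
2n² + (24)n - 2378 = 0
Discriminant: Δ = (24)² - 4(2)(-2378) = 576 + 19024 = 19600
√Δ = 140
n = [-(24) + √Δ] / (2·2) = (-24 + 140) / 4 = 116 / 4 = 29
(The negative root is discarded since n must be a positive integer.)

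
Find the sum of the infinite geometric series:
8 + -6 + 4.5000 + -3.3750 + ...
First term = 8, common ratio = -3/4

For |r| < 1, S = a / (1 - r)
S = 8 / (1 - (-3/4))
S = 8 / (7/4)
S = 32/7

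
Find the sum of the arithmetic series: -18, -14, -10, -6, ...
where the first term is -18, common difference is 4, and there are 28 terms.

Sₙ = n/2 × (first + last)
Last term = a + (n-1)d = -18 + (28-1)×4 = 90
S_28 = 28/2 × (-18 + 90)
S_28 = 28/2 × 72 = 1008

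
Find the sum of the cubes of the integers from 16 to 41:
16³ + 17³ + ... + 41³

Use ∑_{k=1}^{n} k³ = [n(n+1)/2]², then subtract the first 15 terms.
∑_{k=1}^{41} k³ = [41×42/2]² = 861² = 741321
∑_{k=1}^{15} k³ = [15×16/2]² = 120² = 14400
∑_{k=16}^{41} k³ = 741321 - 14400 = 726921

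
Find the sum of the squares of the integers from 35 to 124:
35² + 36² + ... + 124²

Use ∑_{k=1}^{n} k² = n(n+1)(2n+1)/6, then subtract the first 34 terms.
∑_{k=1}^{124} k² = 124×125×249/6 = 643250
∑_{k=1}^{34} k² = 34×35×69/6 = 13685
∑_{k=35}^{124} k² = 643250 - 13685 = 629565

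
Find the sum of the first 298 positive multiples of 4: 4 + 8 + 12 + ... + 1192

Factor out 4: = 4(1 + 2 + ... + 298) = 4 × n(n+1)/2
= 4 × 298×299/2
= 4 × 44551
= 178204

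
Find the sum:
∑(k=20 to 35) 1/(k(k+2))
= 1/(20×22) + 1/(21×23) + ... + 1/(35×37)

Partial fractions: 1/(k(k+2)) = (1/2)[1/k - 1/(k+2)]
Telescoping leaves the first two and last two terms:
= (1/2)[1/20 + 1/21 - 1/36 - 1/37]
= 499/23310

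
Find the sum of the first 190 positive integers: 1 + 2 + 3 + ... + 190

Formula: ∑k = n(n+1)/2
= 190×191/2
= 36290/2
= 18145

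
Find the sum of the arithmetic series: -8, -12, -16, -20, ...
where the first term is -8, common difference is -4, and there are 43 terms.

Sₙ = n/2 × (first + last)
Last term = a + (n-1)d = -8 + (43-1)×(-4) = -176
S_43 = 43/2 × (-8 + (-176))
S_43 = 43/2 × (-184) = -3956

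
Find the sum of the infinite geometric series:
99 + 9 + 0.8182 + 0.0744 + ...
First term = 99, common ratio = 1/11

For |r| < 1, S = a / (1 - r)
S = 99 / (1 - (1/11))
S = 99 / (10/11)
S = 1089/10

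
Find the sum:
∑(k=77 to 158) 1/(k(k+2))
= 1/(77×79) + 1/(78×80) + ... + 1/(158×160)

Partial fractions: 1/(k(k+2)) = (1/2)[1/k - 1/(k+2)]
Telescoping leaves the first two and last two terms:
= (1/2)[1/77 + 1/78 - 1/159 - 1/160]
= 112627/16976960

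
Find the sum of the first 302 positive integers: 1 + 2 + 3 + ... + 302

Formula: ∑k = n(n+1)/2
= 302×303/2
= 91506/2
= 45753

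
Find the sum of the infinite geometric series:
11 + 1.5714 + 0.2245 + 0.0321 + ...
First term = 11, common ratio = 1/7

For |r| < 1, S = a / (1 - r)
S = 11 / (1 - (1/7))
S = 11 / (6/7)
S = 77/6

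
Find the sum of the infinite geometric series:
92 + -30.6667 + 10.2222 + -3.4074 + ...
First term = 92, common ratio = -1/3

For |r| < 1, S = a / (1 - r)
S = 92 / (1 - (-1/3))
S = 92 / (4/3)
S = 69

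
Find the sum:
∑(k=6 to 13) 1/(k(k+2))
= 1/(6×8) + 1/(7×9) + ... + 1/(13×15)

Partial fractions: 1/(k(k+2)) = (1/2)[1/k - 1/(k+2)]
Telescoping leaves the first two and last two terms:
= (1/2)[1/6 + 1/7 - 1/14 - 1/15]
= 3/35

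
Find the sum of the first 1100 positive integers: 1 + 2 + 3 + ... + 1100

Formula: ∑k = n(n+1)/2
= 1100×1101/2
= 1211100/2
= 605550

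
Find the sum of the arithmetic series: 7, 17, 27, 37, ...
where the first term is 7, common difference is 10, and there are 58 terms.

Sₙ = n/2 × (first + last)
Last term = a + (n-1)d = 7 + (58-1)×10 = 577
S_58 = 58/2 × (7 + 577)
S_58 = 58/2 × 584 = 16936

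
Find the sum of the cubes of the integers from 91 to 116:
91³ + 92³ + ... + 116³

Use ∑_{k=1}^{n} k³ = [n(n+1)/2]², then subtract the first 90 terms.
∑_{k=1}^{116} k³ = [116×117/2]² = 6786² = 46049796
∑_{k=1}^{90} k³ = [90×91/2]² = 4095² = 16769025
∑_{k=91}^{116} k³ = 46049796 - 16769025 = 29280771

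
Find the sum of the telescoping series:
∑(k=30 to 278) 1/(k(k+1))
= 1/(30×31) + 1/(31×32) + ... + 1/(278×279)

Partial fractions: 1/(k(k+1)) = 1/k - 1/(k+1)
The series telescopes:
= (1/30 - 1/31) + (1/31 - 1/32) + ... + (1/278 - 1/279)
= 1/30 - 1/279
= 83/2790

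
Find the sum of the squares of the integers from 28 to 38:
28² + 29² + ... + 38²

Use ∑_{k=1}^{n} k² = n(n+1)(2n+1)/6, then subtract the first 27 terms.
∑_{k=1}^{38} k² = 38×39×77/6 = 19019
∑_{k=1}^{27} k² = 27×28×55/6 = 6930
∑_{k=28}^{38} k² = 19019 - 6930 = 12089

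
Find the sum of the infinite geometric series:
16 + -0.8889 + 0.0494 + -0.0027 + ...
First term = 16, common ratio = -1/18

For |r| < 1, S = a / (1 - r)
S = 16 / (1 - (-1/18))
S = 16 / (19/18)
S = 288/19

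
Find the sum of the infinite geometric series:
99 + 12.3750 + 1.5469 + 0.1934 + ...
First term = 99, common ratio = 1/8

For |r| < 1, S = a / (1 - r)
S = 99 / (1 - (1/8))
S = 99 / (7/8)
S = 792/7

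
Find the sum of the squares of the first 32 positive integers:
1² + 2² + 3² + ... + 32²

Formula: ∑k² = n(n+1)(2n+1)/6
= 32×33×65/6
= 68640/6
= 11440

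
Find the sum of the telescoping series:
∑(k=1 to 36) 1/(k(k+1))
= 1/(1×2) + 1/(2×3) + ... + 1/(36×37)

Partial fractions: 1/(k(k+1)) = 1/k - 1/(k+1)
The series telescopes:
= (1/1 - 1/2) + (1/2 - 1/3) + ... + (1/36 - 1/37)
= 1/1 - 1/37
= 36/37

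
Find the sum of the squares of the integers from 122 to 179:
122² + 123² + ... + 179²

Use ∑_{k=1}^{n} k² = n(n+1)(2n+1)/6, then subtract the first 121 terms.
∑_{k=1}^{179} k² = 179×180×359/6 = 1927830
∑_{k=1}^{121} k² = 121×122×243/6 = 597861
∑_{k=122}^{179} k² = 1927830 - 597861 = 1329969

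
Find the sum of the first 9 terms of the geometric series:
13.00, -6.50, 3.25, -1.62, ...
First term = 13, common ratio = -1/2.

Sₙ = a(1 - rⁿ) / (1 - r)
S_9 = 13(1 - (-1/2)^9) / (1 - (-1/2))
S_9 = 13(1 - (-1/512)) / (3/2)
S_9 = 2223/256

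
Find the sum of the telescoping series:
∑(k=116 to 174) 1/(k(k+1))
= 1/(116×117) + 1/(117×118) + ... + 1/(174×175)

Partial fractions: 1/(k(k+1)) = 1/k - 1/(k+1)
The series telescopes:
= (1/116 - 1/117) + (1/117 - 1/118) + ... + (1/174 - 1/175)
= 1/116 - 1/175
= 59/20300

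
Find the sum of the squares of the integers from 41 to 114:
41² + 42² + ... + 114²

Use ∑_{k=1}^{n} k² = n(n+1)(2n+1)/6, then subtract the first 40 terms.
∑_{k=1}^{114} k² = 114×115×229/6 = 500365
∑_{k=1}^{40} k² = 40×41×81/6 = 22140
∑_{k=41}^{114} k² = 500365 - 22140 = 478225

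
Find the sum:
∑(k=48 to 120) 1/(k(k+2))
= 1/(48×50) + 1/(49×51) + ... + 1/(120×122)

Partial fractions: 1/(k(k+2)) = (1/2)[1/k - 1/(k+2)]
Telescoping leaves the first two and last two terms:
= (1/2)[1/48 + 1/49 - 1/121 - 1/122]
= 430189/34720224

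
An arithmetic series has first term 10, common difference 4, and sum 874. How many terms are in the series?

Using S = n/2 × [2a + (n-1)d]
874 = n/2 × [2(10) + (n-1)(4)]
874 = n/2 × [20 + 4n - 4]
1748 = n × [16 + 4n]
4n² + (16)n - 1748 = 0
Discriminant: Δ = (16)² - 4(4)(-1748) = 256 + 27968 = 28224
√Δ = 168
n = [-(16) + √Δ] / (2·4) = (-16 + 168) / 8 = 152 / 8 = 19
(The negative root is discarded since n must be a positive integer.)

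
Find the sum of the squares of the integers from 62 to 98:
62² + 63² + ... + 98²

Use ∑_{k=1}^{n} k² = n(n+1)(2n+1)/6, then subtract the first 61 terms.
∑_{k=1}^{98} k² = 98×99×197/6 = 318549
∑_{k=1}^{61} k² = 61×62×123/6 = 77531
∑_{k=62}^{98} k² = 318549 - 77531 = 241018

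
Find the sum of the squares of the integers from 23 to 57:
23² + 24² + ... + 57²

Use ∑_{k=1}^{n} k² = n(n+1)(2n+1)/6, then subtract the first 22 terms.
∑_{k=1}^{57} k² = 57×58×115/6 = 63365
∑_{k=1}^{22} k² = 22×23×45/6 = 3795
∑_{k=23}^{57} k² = 63365 - 3795 = 59570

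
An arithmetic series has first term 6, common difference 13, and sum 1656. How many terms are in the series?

Using S = n/2 × [2a + (n-1)d]
1656 = n/2 × [2(6) + (n-1)(13)]
1656 = n/2 × [12 + 13n - 13]
3312 = n × [-1 + 13n]
13n² + (-1)n - 3312 = 0
Discriminant: Δ = (-1)² - 4(13)(-3312) = 1 + 172224 = 172225
√Δ = 415
n = [-(-1) + √Δ] / (2·13) = (1 + 415) / 26 = 416 / 26 = 16
(The negative root is discarded since n must be a positive integer.)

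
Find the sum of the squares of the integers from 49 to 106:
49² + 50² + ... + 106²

Use ∑_{k=1}^{n} k² = n(n+1)(2n+1)/6, then subtract the first 48 terms.
∑_{k=1}^{106} k² = 106×107×213/6 = 402641
∑_{k=1}^{48} k² = 48×49×97/6 = 38024
∑_{k=49}^{106} k² = 402641 - 38024 = 364617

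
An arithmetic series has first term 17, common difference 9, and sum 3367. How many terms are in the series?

Using S = n/2 × [2a + (n-1)d]
3367 = n/2 × [2(17) + (n-1)(9)]
3367 = n/2 × [34 + 9n - 9]
6734 = n × [25 + 9n]
9n² + (25)n - 6734 = 0
Discriminant: Δ = (25)² - 4(9)(-6734) = 625 + 242424 = 243049
√Δ = 493
n = [-(25) + √Δ] / (2·9) = (-25 + 493) / 18 = 468 / 18 = 26
(The negative root is discarded since n must be a positive integer.)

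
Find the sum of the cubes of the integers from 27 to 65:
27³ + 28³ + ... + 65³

Use ∑_{k=1}^{n} k³ = [n(n+1)/2]², then subtract the first 26 terms.
∑_{k=1}^{65} k³ = [65×66/2]² = 2145² = 4601025
∑_{k=1}^{26} k³ = [26×27/2]² = 351² = 123201
∑_{k=27}^{65} k³ = 4601025 - 123201 = 4477824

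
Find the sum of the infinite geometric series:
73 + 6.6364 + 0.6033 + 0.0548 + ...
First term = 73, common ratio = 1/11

For |r| < 1, S = a / (1 - r)
S = 73 / (1 - (1/11))
S = 73 / (10/11)
S = 803/10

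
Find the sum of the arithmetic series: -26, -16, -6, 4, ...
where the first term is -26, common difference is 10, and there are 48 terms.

Sₙ = n/2 × (first + last)
Last term = a + (n-1)d = -26 + (48-1)×10 = 444
S_48 = 48/2 × (-26 + 444)
S_48 = 48/2 × 418 = 10032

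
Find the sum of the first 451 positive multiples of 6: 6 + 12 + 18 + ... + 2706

Factor out 6: = 6(1 + 2 + ... + 451) = 6 × n(n+1)/2
= 6 × 451×452/2
= 6 × 101926
= 611556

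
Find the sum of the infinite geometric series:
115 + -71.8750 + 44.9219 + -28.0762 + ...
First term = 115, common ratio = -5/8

For |r| < 1, S = a / (1 - r)
S = 115 / (1 - (-5/8))
S = 115 / (13/8)
S = 920/13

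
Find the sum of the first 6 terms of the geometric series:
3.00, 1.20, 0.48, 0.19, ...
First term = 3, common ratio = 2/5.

Sₙ = a(1 - rⁿ) / (1 - r)
S_6 = 3(1 - (2/5)^6) / (1 - (2/5))
S_6 = 3(1 - (64/15625)) / (3/5)
S_6 = 15561/3125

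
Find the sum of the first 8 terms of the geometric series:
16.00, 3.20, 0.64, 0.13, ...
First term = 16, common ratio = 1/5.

Sₙ = a(1 - rⁿ) / (1 - r)
S_8 = 16(1 - (1/5)^8) / (1 - (1/5))
S_8 = 16(1 - (1/390625)) / (4/5)
S_8 = 1562496/78125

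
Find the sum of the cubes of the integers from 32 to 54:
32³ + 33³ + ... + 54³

Use ∑_{k=1}^{n} k³ = [n(n+1)/2]², then subtract the first 31 terms.
∑_{k=1}^{54} k³ = [54×55/2]² = 1485² = 2205225
∑_{k=1}^{31} k³ = [31×32/2]² = 496² = 246016
∑_{k=32}^{54} k³ = 2205225 - 246016 = 1959209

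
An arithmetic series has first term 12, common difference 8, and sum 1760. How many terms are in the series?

Using S = n/2 × [2a + (n-1)d]
1760 = n/2 × [2(12) + (n-1)(8)]
1760 = n/2 × [24 + 8n - 8]
3520 = n × [16 + 8n]
8n² + (16)n - 3520 = 0
Discriminant: Δ = (16)² - 4(8)(-3520) = 256 + 112640 = 112896
√Δ = 336
n = [-(16) + √Δ] / (2·8) = (-16 + 336) / 16 = 320 / 16 = 20
(The negative root is discarded since n must be a positive integer.)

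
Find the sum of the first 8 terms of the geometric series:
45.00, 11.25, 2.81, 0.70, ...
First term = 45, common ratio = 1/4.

Sₙ = a(1 - rⁿ) / (1 - r)
S_8 = 45(1 - (1/4)^8) / (1 - (1/4))
S_8 = 45(1 - (1/65536)) / (3/4)
S_8 = 983025/16384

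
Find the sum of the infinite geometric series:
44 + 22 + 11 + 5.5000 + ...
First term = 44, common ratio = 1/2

For |r| < 1, S = a / (1 - r)
S = 44 / (1 - (1/2))
S = 44 / (1/2)
S = 88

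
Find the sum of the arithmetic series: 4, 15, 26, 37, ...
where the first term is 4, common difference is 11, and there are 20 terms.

Sₙ = n/2 × (first + last)
Last term = a + (n-1)d = 4 + (20-1)×11 = 213
S_20 = 20/2 × (4 + 213)
S_20 = 20/2 × 217 = 2170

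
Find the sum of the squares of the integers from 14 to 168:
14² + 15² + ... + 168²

Use ∑_{k=1}^{n} k² = n(n+1)(2n+1)/6, then subtract the first 13 terms.
∑_{k=1}^{168} k² = 168×169×337/6 = 1594684
∑_{k=1}^{13} k² = 13×14×27/6 = 819
∑_{k=14}^{168} k² = 1594684 - 819 = 1593865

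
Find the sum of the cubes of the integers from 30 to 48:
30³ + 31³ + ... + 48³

Use ∑_{k=1}^{n} k³ = [n(n+1)/2]², then subtract the first 29 terms.
∑_{k=1}^{48} k³ = [48×49/2]² = 1176² = 1382976
∑_{k=1}^{29} k³ = [29×30/2]² = 435² = 189225
∑_{k=30}^{48} k³ = 1382976 - 189225 = 1193751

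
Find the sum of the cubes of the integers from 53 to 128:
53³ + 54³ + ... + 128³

Use ∑_{k=1}^{n} k³ = [n(n+1)/2]², then subtract the first 52 terms.
∑_{k=1}^{128} k³ = [128×129/2]² = 8256² = 68161536
∑_{k=1}^{52} k³ = [52×53/2]² = 1378² = 1898884
∑_{k=53}^{128} k³ = 68161536 - 1898884 = 66262652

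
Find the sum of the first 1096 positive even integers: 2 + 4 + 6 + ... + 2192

Sum of first n even numbers = n(n+1)
= 1096×1097
= 1202312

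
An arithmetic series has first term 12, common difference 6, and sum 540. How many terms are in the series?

Using S = n/2 × [2a + (n-1)d]
540 = n/2 × [2(12) + (n-1)(6)]
540 = n/2 × [24 + 6n - 6]
1080 = n × [18 + 6n]
6n² + (18)n - 1080 = 0
Discriminant: Δ = (18)² - 4(6)(-1080) = 324 + 25920 = 26244
√Δ = 162
n = [-(18) + √Δ] / (2·6) = (-18 + 162) / 12 = 144 / 12 = 12
(The negative root is discarded since n must be a positive integer.)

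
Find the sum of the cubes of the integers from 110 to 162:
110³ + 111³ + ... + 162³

Use ∑_{k=1}^{n} k³ = [n(n+1)/2]², then subtract the first 109 terms.
∑_{k=1}^{162} k³ = [162×163/2]² = 13203² = 174319209
∑_{k=1}^{109} k³ = [109×110/2]² = 5995² = 35940025
∑_{k=110}^{162} k³ = 174319209 - 35940025 = 138379184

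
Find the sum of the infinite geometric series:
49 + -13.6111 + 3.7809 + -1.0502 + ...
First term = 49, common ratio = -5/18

For |r| < 1, S = a / (1 - r)
S = 49 / (1 - (-5/18))
S = 49 / (23/18)
S = 882/23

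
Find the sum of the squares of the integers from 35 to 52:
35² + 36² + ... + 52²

Use ∑_{k=1}^{n} k² = n(n+1)(2n+1)/6, then subtract the first 34 terms.
∑_{k=1}^{52} k² = 52×53×105/6 = 48230
∑_{k=1}^{34} k² = 34×35×69/6 = 13685
∑_{k=35}^{52} k² = 48230 - 13685 = 34545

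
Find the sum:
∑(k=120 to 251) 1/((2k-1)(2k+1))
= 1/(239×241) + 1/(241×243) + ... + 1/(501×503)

Partial fractions: 1/((2k-1)(2k+1)) = (1/2)[1/(2k-1) - 1/(2k+1)]
The series telescopes:
= (1/2)[1/239 - 1/503]
= 132/120217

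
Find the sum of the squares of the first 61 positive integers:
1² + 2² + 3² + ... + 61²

Formula: ∑k² = n(n+1)(2n+1)/6
= 61×62×123/6
= 465186/6
= 77531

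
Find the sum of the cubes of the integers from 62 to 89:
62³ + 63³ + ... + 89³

Use ∑_{k=1}^{n} k³ = [n(n+1)/2]², then subtract the first 61 terms.
∑_{k=1}^{89} k³ = [89×90/2]² = 4005² = 16040025
∑_{k=1}^{61} k³ = [61×62/2]² = 1891² = 3575881
∑_{k=62}^{89} k³ = 16040025 - 3575881 = 12464144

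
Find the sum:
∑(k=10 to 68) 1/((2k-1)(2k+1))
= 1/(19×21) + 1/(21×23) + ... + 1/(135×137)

Partial fractions: 1/((2k-1)(2k+1)) = (1/2)[1/(2k-1) - 1/(2k+1)]
The series telescopes:
= (1/2)[1/19 - 1/137]
= 59/2603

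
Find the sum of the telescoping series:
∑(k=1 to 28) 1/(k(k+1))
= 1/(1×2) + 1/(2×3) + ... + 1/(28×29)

Partial fractions: 1/(k(k+1)) = 1/k - 1/(k+1)
The series telescopes:
= (1/1 - 1/2) + (1/2 - 1/3) + ... + (1/28 - 1/29)
= 1/1 - 1/29
= 28/29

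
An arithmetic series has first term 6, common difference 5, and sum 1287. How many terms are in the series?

Using S = n/2 × [2a + (n-1)d]
1287 = n/2 × [2(6) + (n-1)(5)]
1287 = n/2 × [12 + 5n - 5]
2574 = n × [7 + 5n]
5n² + (7)n - 2574 = 0
Discriminant: Δ = (7)² - 4(5)(-2574) = 49 + 51480 = 51529
√Δ = 227
n = [-(7) + √Δ] / (2·5) = (-7 + 227) / 10 = 220 / 10 = 22
(The negative root is discarded since n must be a positive integer.)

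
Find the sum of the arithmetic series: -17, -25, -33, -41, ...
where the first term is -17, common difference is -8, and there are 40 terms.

Sₙ = n/2 × (first + last)
Last term = a + (n-1)d = -17 + (40-1)×(-8) = -329
S_40 = 40/2 × (-17 + (-329))
S_40 = 40/2 × (-346) = -6920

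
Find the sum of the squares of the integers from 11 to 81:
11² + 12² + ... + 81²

Use ∑_{k=1}^{n} k² = n(n+1)(2n+1)/6, then subtract the first 10 terms.
∑_{k=1}^{81} k² = 81×82×163/6 = 180441
∑_{k=1}^{10} k² = 10×11×21/6 = 385
∑_{k=11}^{81} k² = 180441 - 385 = 180056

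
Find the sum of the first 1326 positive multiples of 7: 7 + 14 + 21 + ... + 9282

Factor out 7: = 7(1 + 2 + ... + 1326) = 7 × n(n+1)/2
= 7 × 1326×1327/2
= 7 × 879801
= 6158607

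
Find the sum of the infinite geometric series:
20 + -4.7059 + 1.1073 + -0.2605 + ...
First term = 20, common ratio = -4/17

For |r| < 1, S = a / (1 - r)
S = 20 / (1 - (-4/17))
S = 20 / (21/17)
S = 340/21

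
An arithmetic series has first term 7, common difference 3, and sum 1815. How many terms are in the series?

Using S = n/2 × [2a + (n-1)d]
1815 = n/2 × [2(7) + (n-1)(3)]
1815 = n/2 × [14 + 3n - 3]
3630 = n × [11 + 3n]
3n² + (11)n - 3630 = 0
Discriminant: Δ = (11)² - 4(3)(-3630) = 121 + 43560 = 43681
√Δ = 209
n = [-(11) + √Δ] / (2·3) = (-11 + 209) / 6 = 198 / 6 = 33
(The negative root is discarded since n must be a positive integer.)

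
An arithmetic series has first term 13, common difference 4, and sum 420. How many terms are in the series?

Using S = n/2 × [2a + (n-1)d]
420 = n/2 × [2(13) + (n-1)(4)]
420 = n/2 × [26 + 4n - 4]
840 = n × [22 + 4n]
4n² + (22)n - 840 = 0
Discriminant: Δ = (22)² - 4(4)(-840) = 484 + 13440 = 13924
√Δ = 118
n = [-(22) + √Δ] / (2·4) = (-22 + 118) / 8 = 96 / 8 = 12
(The negative root is discarded since n must be a positive integer.)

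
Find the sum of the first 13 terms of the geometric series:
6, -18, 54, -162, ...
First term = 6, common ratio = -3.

Sₙ = a(1 - rⁿ) / (1 - r)
S_13 = 6(1 - (-3)^13) / (1 - (-3))
S_13 = 6(1 - (-1594323)) / (4)
S_13 = 2391486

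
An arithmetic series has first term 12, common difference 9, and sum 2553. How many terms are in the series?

Using S = n/2 × [2a + (n-1)d]
2553 = n/2 × [2(12) + (n-1)(9)]
2553 = n/2 × [24 + 9n - 9]
5106 = n × [15 + 9n]
9n² + (15)n - 5106 = 0
Discriminant: Δ = (15)² - 4(9)(-5106) = 225 + 183816 = 184041
√Δ = 429
n = [-(15) + √Δ] / (2·9) = (-15 + 429) / 18 = 414 / 18 = 23
(The negative root is discarded since n must be a positive integer.)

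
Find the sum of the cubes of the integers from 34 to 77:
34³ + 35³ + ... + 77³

Use ∑_{k=1}^{n} k³ = [n(n+1)/2]², then subtract the first 33 terms.
∑_{k=1}^{77} k³ = [77×78/2]² = 3003² = 9018009
∑_{k=1}^{33} k³ = [33×34/2]² = 561² = 314721
∑_{k=34}^{77} k³ = 9018009 - 314721 = 8703288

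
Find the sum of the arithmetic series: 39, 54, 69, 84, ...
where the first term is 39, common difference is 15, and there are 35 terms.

Sₙ = n/2 × (first + last)
Last term = a + (n-1)d = 39 + (35-1)×15 = 549
S_35 = 35/2 × (39 + 549)
S_35 = 35/2 × 588 = 10290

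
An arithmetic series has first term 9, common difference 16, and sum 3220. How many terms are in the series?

Using S = n/2 × [2a + (n-1)d]
3220 = n/2 × [2(9) + (n-1)(16)]
3220 = n/2 × [18 + 16n - 16]
6440 = n × [2 + 16n]
16n² + (2)n - 6440 = 0
Discriminant: Δ = (2)² - 4(16)(-6440) = 4 + 412160 = 412164
√Δ = 642
n = [-(2) + √Δ] / (2·16) = (-2 + 642) / 32 = 640 / 32 = 20
(The negative root is discarded since n must be a positive integer.)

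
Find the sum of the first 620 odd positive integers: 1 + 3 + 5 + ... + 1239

Sum of first n odd numbers = n²
= 620²
= 384400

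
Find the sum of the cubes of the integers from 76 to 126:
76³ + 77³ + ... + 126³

Use ∑_{k=1}^{n} k³ = [n(n+1)/2]², then subtract the first 75 terms.
∑_{k=1}^{126} k³ = [126×127/2]² = 8001² = 64016001
∑_{k=1}^{75} k³ = [75×76/2]² = 2850² = 8122500
∑_{k=76}^{126} k³ = 64016001 - 8122500 = 55893501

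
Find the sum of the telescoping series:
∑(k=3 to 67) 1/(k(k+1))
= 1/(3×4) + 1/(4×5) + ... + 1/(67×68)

Partial fractions: 1/(k(k+1)) = 1/k - 1/(k+1)
The series telescopes:
= (1/3 - 1/4) + (1/4 - 1/5) + ... + (1/67 - 1/68)
= 1/3 - 1/68
= 65/204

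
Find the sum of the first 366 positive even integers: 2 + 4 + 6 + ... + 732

Sum of first n even numbers = n(n+1)
= 366×367
= 134322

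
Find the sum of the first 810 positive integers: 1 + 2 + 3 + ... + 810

Formula: ∑k = n(n+1)/2
= 810×811/2
= 656910/2
= 328455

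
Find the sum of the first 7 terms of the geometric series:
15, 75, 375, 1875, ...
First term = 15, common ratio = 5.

Sₙ = a(1 - rⁿ) / (1 - r)
S_7 = 15(1 - 5^7) / (1 - 5)
S_7 = 15(1 - 78125) / (-4)
S_7 = 292965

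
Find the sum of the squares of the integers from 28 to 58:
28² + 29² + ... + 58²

Use ∑_{k=1}^{n} k² = n(n+1)(2n+1)/6, then subtract the first 27 terms.
∑_{k=1}^{58} k² = 58×59×117/6 = 66729
∑_{k=1}^{27} k² = 27×28×55/6 = 6930
∑_{k=28}^{58} k² = 66729 - 6930 = 59799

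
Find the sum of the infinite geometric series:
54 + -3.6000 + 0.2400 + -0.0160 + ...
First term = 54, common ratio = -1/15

For |r| < 1, S = a / (1 - r)
S = 54 / (1 - (-1/15))
S = 54 / (16/15)
S = 405/8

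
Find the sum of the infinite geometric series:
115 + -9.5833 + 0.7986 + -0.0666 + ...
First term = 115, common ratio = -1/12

For |r| < 1, S = a / (1 - r)
S = 115 / (1 - (-1/12))
S = 115 / (13/12)
S = 1380/13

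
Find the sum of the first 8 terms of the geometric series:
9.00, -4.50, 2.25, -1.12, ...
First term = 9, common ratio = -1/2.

Sₙ = a(1 - rⁿ) / (1 - r)
S_8 = 9(1 - (-1/2)^8) / (1 - (-1/2))
S_8 = 9(1 - (1/256)) / (3/2)
S_8 = 765/128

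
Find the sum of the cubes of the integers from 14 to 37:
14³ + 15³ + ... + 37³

Use ∑_{k=1}^{n} k³ = [n(n+1)/2]², then subtract the first 13 terms.
∑_{k=1}^{37} k³ = [37×38/2]² = 703² = 494209
∑_{k=1}^{13} k³ = [13×14/2]² = 91² = 8281
∑_{k=14}^{37} k³ = 494209 - 8281 = 485928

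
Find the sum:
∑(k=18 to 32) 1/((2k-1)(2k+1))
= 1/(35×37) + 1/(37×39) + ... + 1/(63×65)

Partial fractions: 1/((2k-1)(2k+1)) = (1/2)[1/(2k-1) - 1/(2k+1)]
The series telescopes:
= (1/2)[1/35 - 1/65]
= 3/455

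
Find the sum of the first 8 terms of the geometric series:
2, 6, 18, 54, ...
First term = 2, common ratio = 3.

Sₙ = a(1 - rⁿ) / (1 - r)
S_8 = 2(1 - 3^8) / (1 - 3)
S_8 = 2(1 - 6561) / (-2)
S_8 = 6560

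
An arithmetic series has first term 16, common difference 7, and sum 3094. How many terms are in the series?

Using S = n/2 × [2a + (n-1)d]
3094 = n/2 × [2(16) + (n-1)(7)]
3094 = n/2 × [32 + 7n - 7]
6188 = n × [25 + 7n]
7n² + (25)n - 6188 = 0
Discriminant: Δ = (25)² - 4(7)(-6188) = 625 + 173264 = 173889
√Δ = 417
n = [-(25) + √Δ] / (2·7) = (-25 + 417) / 14 = 392 / 14 = 28
(The negative root is discarded since n must be a positive integer.)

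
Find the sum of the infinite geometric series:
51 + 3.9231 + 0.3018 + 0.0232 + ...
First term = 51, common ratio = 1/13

For |r| < 1, S = a / (1 - r)
S = 51 / (1 - (1/13))
S = 51 / (12/13)
S = 221/4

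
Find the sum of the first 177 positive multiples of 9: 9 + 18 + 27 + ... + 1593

Factor out 9: = 9(1 + 2 + ... + 177) = 9 × n(n+1)/2
= 9 × 177×178/2
= 9 × 15753
= 141777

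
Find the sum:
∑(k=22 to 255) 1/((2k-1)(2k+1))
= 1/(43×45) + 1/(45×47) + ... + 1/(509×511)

Partial fractions: 1/((2k-1)(2k+1)) = (1/2)[1/(2k-1) - 1/(2k+1)]
The series telescopes:
= (1/2)[1/43 - 1/511]
= 234/21973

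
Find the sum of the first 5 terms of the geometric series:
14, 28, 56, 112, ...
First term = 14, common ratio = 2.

Sₙ = a(1 - rⁿ) / (1 - r)
S_5 = 14(1 - 2^5) / (1 - 2)
S_5 = 14(1 - 32) / (-1)
S_5 = 434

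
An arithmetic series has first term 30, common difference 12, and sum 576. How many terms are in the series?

Using S = n/2 × [2a + (n-1)d]
576 = n/2 × [2(30) + (n-1)(12)]
576 = n/2 × [60 + 12n - 12]
1152 = n × [48 + 12n]
12n² + (48)n - 1152 = 0
Discriminant: Δ = (48)² - 4(12)(-1152) = 2304 + 55296 = 57600
√Δ = 240
n = [-(48) + √Δ] / (2·12) = (-48 + 240) / 24 = 192 / 24 = 8
(The negative root is discarded since n must be a positive integer.)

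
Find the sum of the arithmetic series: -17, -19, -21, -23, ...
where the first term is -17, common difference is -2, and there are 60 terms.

Sₙ = n/2 × (first + last)
Last term = a + (n-1)d = -17 + (60-1)×(-2) = -135
S_60 = 60/2 × (-17 + (-135))
S_60 = 60/2 × (-152) = -4560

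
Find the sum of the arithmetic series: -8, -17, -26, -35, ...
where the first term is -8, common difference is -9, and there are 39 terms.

Sₙ = n/2 × (first + last)
Last term = a + (n-1)d = -8 + (39-1)×(-9) = -350
S_39 = 39/2 × (-8 + (-350))
S_39 = 39/2 × (-358) = -6981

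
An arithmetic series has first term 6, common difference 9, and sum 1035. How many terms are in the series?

Using S = n/2 × [2a + (n-1)d]
1035 = n/2 × [2(6) + (n-1)(9)]
1035 = n/2 × [12 + 9n - 9]
2070 = n × [3 + 9n]
9n² + (3)n - 2070 = 0
Discriminant: Δ = (3)² - 4(9)(-2070) = 9 + 74520 = 74529
√Δ = 273
n = [-(3) + √Δ] / (2·9) = (-3 + 273) / 18 = 270 / 18 = 15
(The negative root is discarded since n must be a positive integer.)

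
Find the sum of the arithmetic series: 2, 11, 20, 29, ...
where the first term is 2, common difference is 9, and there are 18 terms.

Sₙ = n/2 × (first + last)
Last term = a + (n-1)d = 2 + (18-1)×9 = 155
S_18 = 18/2 × (2 + 155)
S_18 = 18/2 × 157 = 1413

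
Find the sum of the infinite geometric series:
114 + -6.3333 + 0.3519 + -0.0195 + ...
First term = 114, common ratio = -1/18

For |r| < 1, S = a / (1 - r)
S = 114 / (1 - (-1/18))
S = 114 / (19/18)
S = 108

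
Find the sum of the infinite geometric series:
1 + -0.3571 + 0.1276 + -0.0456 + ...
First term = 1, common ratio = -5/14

For |r| < 1, S = a / (1 - r)
S = 1 / (1 - (-5/14))
S = 1 / (19/14)
S = 14/19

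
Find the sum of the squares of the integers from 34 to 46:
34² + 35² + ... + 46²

Use ∑_{k=1}^{n} k² = n(n+1)(2n+1)/6, then subtract the first 33 terms.
∑_{k=1}^{46} k² = 46×47×93/6 = 33511
∑_{k=1}^{33} k² = 33×34×67/6 = 12529
∑_{k=34}^{46} k² = 33511 - 12529 = 20982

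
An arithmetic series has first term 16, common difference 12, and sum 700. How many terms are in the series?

Using S = n/2 × [2a + (n-1)d]
700 = n/2 × [2(16) + (n-1)(12)]
700 = n/2 × [32 + 12n - 12]
1400 = n × [20 + 12n]
12n² + (20)n - 1400 = 0
Discriminant: Δ = (20)² - 4(12)(-1400) = 400 + 67200 = 67600
√Δ = 260
n = [-(20) + √Δ] / (2·12) = (-20 + 260) / 24 = 240 / 24 = 10
(The negative root is discarded since n must be a positive integer.)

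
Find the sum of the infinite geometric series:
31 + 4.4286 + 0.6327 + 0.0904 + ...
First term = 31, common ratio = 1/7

For |r| < 1, S = a / (1 - r)
S = 31 / (1 - (1/7))
S = 31 / (6/7)
S = 217/6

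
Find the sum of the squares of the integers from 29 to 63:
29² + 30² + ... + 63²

Use ∑_{k=1}^{n} k² = n(n+1)(2n+1)/6, then subtract the first 28 terms.
∑_{k=1}^{63} k² = 63×64×127/6 = 85344
∑_{k=1}^{28} k² = 28×29×57/6 = 7714
∑_{k=29}^{63} k² = 85344 - 7714 = 77630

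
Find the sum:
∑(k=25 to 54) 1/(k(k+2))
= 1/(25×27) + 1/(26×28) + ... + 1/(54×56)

Partial fractions: 1/(k(k+2)) = (1/2)[1/k - 1/(k+2)]
Telescoping leaves the first two and last two terms:
= (1/2)[1/25 + 1/26 - 1/55 - 1/56]
= 8493/400400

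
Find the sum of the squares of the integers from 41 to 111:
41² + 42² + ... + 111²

Use ∑_{k=1}^{n} k² = n(n+1)(2n+1)/6, then subtract the first 40 terms.
∑_{k=1}^{111} k² = 111×112×223/6 = 462056
∑_{k=1}^{40} k² = 40×41×81/6 = 22140
∑_{k=41}^{111} k² = 462056 - 22140 = 439916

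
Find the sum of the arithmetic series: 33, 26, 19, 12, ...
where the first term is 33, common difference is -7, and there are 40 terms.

Sₙ = n/2 × (first + last)
Last term = a + (n-1)d = 33 + (40-1)×(-7) = -240
S_40 = 40/2 × (33 + (-240))
S_40 = 40/2 × (-207) = -4140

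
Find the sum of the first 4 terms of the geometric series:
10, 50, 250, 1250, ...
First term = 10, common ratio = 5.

Sₙ = a(1 - rⁿ) / (1 - r)
S_4 = 10(1 - 5^4) / (1 - 5)
S_4 = 10(1 - 625) / (-4)
S_4 = 1560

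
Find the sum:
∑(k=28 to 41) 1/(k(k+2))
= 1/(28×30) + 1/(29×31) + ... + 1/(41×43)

Partial fractions: 1/(k(k+2)) = (1/2)[1/k - 1/(k+2)]
Telescoping leaves the first two and last two terms:
= (1/2)[1/28 + 1/29 - 1/42 - 1/43]
= 2423/209496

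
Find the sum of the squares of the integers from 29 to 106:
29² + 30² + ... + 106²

Use ∑_{k=1}^{n} k² = n(n+1)(2n+1)/6, then subtract the first 28 terms.
∑_{k=1}^{106} k² = 106×107×213/6 = 402641
∑_{k=1}^{28} k² = 28×29×57/6 = 7714
∑_{k=29}^{106} k² = 402641 - 7714 = 394927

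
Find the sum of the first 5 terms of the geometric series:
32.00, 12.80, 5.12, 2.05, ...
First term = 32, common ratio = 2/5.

Sₙ = a(1 - rⁿ) / (1 - r)
S_5 = 32(1 - (2/5)^5) / (1 - (2/5))
S_5 = 32(1 - (32/3125)) / (3/5)
S_5 = 32992/625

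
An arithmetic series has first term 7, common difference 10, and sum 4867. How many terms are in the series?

Using S = n/2 × [2a + (n-1)d]
4867 = n/2 × [2(7) + (n-1)(10)]
4867 = n/2 × [14 + 10n - 10]
9734 = n × [4 + 10n]
10n² + (4)n - 9734 = 0
Discriminant: Δ = (4)² - 4(10)(-9734) = 16 + 389360 = 389376
√Δ = 624
n = [-(4) + √Δ] / (2·10) = (-4 + 624) / 20 = 620 / 20 = 31
(The negative root is discarded since n must be a positive integer.)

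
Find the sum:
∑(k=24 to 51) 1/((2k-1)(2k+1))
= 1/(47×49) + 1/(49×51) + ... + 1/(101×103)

Partial fractions: 1/((2k-1)(2k+1)) = (1/2)[1/(2k-1) - 1/(2k+1)]
The series telescopes:
= (1/2)[1/47 - 1/103]
= 28/4841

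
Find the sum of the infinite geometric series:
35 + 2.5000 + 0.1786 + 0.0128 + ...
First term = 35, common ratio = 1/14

For |r| < 1, S = a / (1 - r)
S = 35 / (1 - (1/14))
S = 35 / (13/14)
S = 490/13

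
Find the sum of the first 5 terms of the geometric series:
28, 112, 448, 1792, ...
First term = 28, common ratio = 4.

Sₙ = a(1 - rⁿ) / (1 - r)
S_5 = 28(1 - 4^5) / (1 - 4)
S_5 = 28(1 - 1024) / (-3)
S_5 = 9548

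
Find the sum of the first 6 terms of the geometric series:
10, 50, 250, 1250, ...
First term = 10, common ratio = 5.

Sₙ = a(1 - rⁿ) / (1 - r)
S_6 = 10(1 - 5^6) / (1 - 5)
S_6 = 10(1 - 15625) / (-4)
S_6 = 39060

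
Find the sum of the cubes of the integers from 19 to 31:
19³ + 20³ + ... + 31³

Use ∑_{k=1}^{n} k³ = [n(n+1)/2]², then subtract the first 18 terms.
∑_{k=1}^{31} k³ = [31×32/2]² = 496² = 246016
∑_{k=1}^{18} k³ = [18×19/2]² = 171² = 29241
∑_{k=19}^{31} k³ = 246016 - 29241 = 216775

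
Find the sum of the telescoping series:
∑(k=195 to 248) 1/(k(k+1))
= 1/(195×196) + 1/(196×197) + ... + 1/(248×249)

Partial fractions: 1/(k(k+1)) = 1/k - 1/(k+1)
The series telescopes:
= (1/195 - 1/196) + (1/196 - 1/197) + ... + (1/248 - 1/249)
= 1/195 - 1/249
= 6/5395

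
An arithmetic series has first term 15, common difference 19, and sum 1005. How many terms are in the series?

Using S = n/2 × [2a + (n-1)d]
1005 = n/2 × [2(15) + (n-1)(19)]
1005 = n/2 × [30 + 19n - 19]
2010 = n × [11 + 19n]
19n² + (11)n - 2010 = 0
Discriminant: Δ = (11)² - 4(19)(-2010) = 121 + 152760 = 152881
√Δ = 391
n = [-(11) + √Δ] / (2·19) = (-11 + 391) / 38 = 380 / 38 = 10
(The negative root is discarded since n must be a positive integer.)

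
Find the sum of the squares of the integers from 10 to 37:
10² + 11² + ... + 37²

Use ∑_{k=1}^{n} k² = n(n+1)(2n+1)/6, then subtract the first 9 terms.
∑_{k=1}^{37} k² = 37×38×75/6 = 17575
∑_{k=1}^{9} k² = 9×10×19/6 = 285
∑_{k=10}^{37} k² = 17575 - 285 = 17290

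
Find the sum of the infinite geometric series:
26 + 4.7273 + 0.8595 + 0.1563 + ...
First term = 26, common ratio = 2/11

For |r| < 1, S = a / (1 - r)
S = 26 / (1 - (2/11))
S = 26 / (9/11)
S = 286/9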